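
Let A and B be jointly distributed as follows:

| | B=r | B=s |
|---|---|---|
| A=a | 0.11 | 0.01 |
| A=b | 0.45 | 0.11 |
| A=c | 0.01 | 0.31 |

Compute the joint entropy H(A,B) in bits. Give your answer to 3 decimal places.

H(A,B) = −Σ p(x,y)·log₂ p(x,y) over all 6 cells.
  cell (a,r): −0.11·log₂0.11 = 0.3503
  cell (a,s): −0.01·log₂0.01 = 0.0664
  cell (b,r): −0.45·log₂0.45 = 0.5184
  cell (b,s): −0.11·log₂0.11 = 0.3503
  cell (c,r): −0.01·log₂0.01 = 0.0664
  cell (c,s): −0.31·log₂0.31 = 0.5238
Sum = 1.876 bits.

1.876 bits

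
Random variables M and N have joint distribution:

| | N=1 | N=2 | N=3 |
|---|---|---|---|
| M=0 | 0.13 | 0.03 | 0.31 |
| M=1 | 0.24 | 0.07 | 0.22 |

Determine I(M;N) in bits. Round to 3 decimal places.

Marginals: p(M) = (0.4700, 0.5300), p(N) = (0.3700, 0.1000, 0.5300).
I(M;N) = H(M) + H(N) − H(M,N).
H(M) = 0.9974, H(N) = 1.3484, H(M,N) = 2.3015.
I(M;N) = 0.9974 + 1.3484 − 2.3015 = 0.044 bits.

0.044 bits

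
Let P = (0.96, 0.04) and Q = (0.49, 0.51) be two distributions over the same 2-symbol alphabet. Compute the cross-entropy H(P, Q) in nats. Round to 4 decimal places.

0.7117 nats

H(P,Q) = −Σ p·ln q.
  −0.96·ln(0.49) = 0.68482
  −0.04·ln(0.51) = 0.02693
H(P,Q) = 0.7117 nats.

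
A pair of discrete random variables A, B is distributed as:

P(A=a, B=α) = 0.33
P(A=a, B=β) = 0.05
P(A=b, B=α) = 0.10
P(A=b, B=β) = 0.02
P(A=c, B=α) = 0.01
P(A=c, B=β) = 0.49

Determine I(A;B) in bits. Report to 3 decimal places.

0.627 bits

Marginals: p(A) = (0.3800, 0.1200, 0.5000), p(B) = (0.4400, 0.5600).
I(A;B) = H(A) + H(B) − H(A,B).
H(A) = 1.3975, H(B) = 0.9896, H(A,B) = 1.7597.
I(A;B) = 1.3975 + 0.9896 − 1.7597 = 0.627 bits.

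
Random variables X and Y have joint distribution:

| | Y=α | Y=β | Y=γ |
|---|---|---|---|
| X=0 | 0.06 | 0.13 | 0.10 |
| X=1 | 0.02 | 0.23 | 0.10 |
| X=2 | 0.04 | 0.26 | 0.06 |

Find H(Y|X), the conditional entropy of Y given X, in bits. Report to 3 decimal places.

Marginals: p(X) = (0.2900, 0.3500, 0.3600), p(Y) = (0.1200, 0.6200, 0.2600).
H(Y|X) = Σ p(X) · H(Y|X=·).
  X=0: p=0.2900, H(Y|X=0) = 1.5189
  X=1: p=0.3500, H(Y|X=1) = 1.1504
  X=2: p=0.3600, H(Y|X=2) = 1.1221
Weighted sum = 1.247 bits.

1.247 bits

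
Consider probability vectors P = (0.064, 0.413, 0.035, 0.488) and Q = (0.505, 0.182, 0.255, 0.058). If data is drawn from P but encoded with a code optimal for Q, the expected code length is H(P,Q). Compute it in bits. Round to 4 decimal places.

H(P,Q) = −Σ p·log₂ q.
  −0.064·log₂(0.505) = 0.06308
  −0.413·log₂(0.182) = 1.01515
  −0.035·log₂(0.255) = 0.06900
  −0.488·log₂(0.058) = 2.00461
H(P,Q) = 3.1518 bits.

3.1518 bits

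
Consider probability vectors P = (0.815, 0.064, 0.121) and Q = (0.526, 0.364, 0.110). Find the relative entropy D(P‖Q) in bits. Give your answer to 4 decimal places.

D(P‖Q) = Σ p·log₂(p/q).
  0.815·log₂(0.815/0.526) = 0.51487
  0.064·log₂(0.064/0.364) = -0.16050
  0.121·log₂(0.121/0.110) = 0.01664
D(P‖Q) = 0.3710 bits.

0.3710 bits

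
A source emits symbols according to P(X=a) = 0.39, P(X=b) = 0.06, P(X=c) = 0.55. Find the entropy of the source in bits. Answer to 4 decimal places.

H(X) = −Σ p·log₂ p.
  −(0.39)·log₂(0.39) = 0.52980
  −(0.06)·log₂(0.06) = 0.24353
  −(0.55)·log₂(0.55) = 0.47437
Sum: 0.52980 + 0.24353 + 0.47437 = 1.2477 bits.

1.2477 bits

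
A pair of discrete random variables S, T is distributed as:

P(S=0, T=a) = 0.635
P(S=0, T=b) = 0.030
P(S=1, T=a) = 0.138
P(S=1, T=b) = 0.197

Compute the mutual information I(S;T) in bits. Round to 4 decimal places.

Marginals: p(S) = (0.6650, 0.3350), p(T) = (0.7730, 0.2270).
I(S;T) = H(S) + H(T) − H(S,T).
H(S) = 0.9200, H(T) = 0.7727, H(S,T) = 1.4238.
I(S;T) = 0.9200 + 0.7727 − 1.4238 = 0.2689 bits.

0.2689 bits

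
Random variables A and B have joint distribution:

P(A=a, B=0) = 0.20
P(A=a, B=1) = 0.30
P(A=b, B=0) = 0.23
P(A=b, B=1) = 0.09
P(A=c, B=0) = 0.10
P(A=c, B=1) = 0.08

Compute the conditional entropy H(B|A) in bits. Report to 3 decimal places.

0.938 bits

Chain rule: H(B|A) = H(A,B) − H(A).
Marginals: p(A) = (0.5000, 0.3200, 0.1800), p(B) = (0.5300, 0.4700).
H(A,B) = 2.4095 bits; H(A) = 1.4713 bits.
H(B|A) = 2.4095 − 1.4713 = 0.938 bits.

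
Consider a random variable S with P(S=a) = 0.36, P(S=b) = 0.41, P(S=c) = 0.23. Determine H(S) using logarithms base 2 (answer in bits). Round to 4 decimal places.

H(S) = −Σ p·log₂ p.
  −(0.36)·log₂(0.36) = 0.53062
  −(0.41)·log₂(0.41) = 0.52738
  −(0.23)·log₂(0.23) = 0.48767
Sum: 0.53062 + 0.52738 + 0.48767 = 1.5457 bits.

1.5457 bits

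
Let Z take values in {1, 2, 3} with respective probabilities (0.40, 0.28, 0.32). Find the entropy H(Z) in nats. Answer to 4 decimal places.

H(Z) = −Σ p·ln p.
  −(0.40)·ln(0.40) = 0.36652
  −(0.28)·ln(0.28) = 0.35643
  −(0.32)·ln(0.32) = 0.36462
Sum: 0.36652 + 0.35643 + 0.36462 = 1.0876 nats.

1.0876 nats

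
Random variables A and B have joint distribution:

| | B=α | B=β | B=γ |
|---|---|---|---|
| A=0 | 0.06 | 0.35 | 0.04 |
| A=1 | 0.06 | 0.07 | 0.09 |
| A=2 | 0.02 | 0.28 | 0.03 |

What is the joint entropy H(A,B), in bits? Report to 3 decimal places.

H(A,B) = −Σ p(x,y)·log₂ p(x,y) over all 9 cells.
  cell (0,α): −0.06·log₂0.06 = 0.2435
  cell (0,β): −0.35·log₂0.35 = 0.5301
  cell (0,γ): −0.04·log₂0.04 = 0.1858
  cell (1,α): −0.06·log₂0.06 = 0.2435
  cell (1,β): −0.07·log₂0.07 = 0.2686
  cell (1,γ): −0.09·log₂0.09 = 0.3127
  cell (2,α): −0.02·log₂0.02 = 0.1129
  cell (2,β): −0.28·log₂0.28 = 0.5142
  cell (2,γ): −0.03·log₂0.03 = 0.1518
Sum = 2.563 bits.

2.563 bits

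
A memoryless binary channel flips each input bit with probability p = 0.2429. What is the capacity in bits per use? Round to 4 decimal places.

0.2002 bits

Binary symmetric channel: C = 1 − h₂(ε) where h₂ is the binary entropy function.
h₂(0.2429) = −0.2429·log₂0.2429 − 0.7571·log₂0.7571 = 0.7998.
C = 1 − 0.7998 = 0.2002 bits per channel use.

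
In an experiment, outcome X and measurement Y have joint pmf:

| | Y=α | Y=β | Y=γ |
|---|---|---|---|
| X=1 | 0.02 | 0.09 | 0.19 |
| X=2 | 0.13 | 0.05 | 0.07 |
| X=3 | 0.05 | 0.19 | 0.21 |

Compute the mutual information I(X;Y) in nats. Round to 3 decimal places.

Marginals: p(X) = (0.3000, 0.2500, 0.4500), p(Y) = (0.2000, 0.3300, 0.4700).
I(X;Y) = Σ p(x,y)·ln[p(x,y)/(p(x)p(y))].
  (1,α): 0.02·ln(0.3333) = -0.0220
  (1,β): 0.09·ln(0.9091) = -0.0086
  (1,γ): 0.19·ln(1.3475) = 0.0567
  (2,α): 0.13·ln(2.6000) = 0.1242
  (2,β): 0.05·ln(0.6061) = -0.0250
  (2,γ): 0.07·ln(0.5957) = -0.0363
  (3,α): 0.05·ln(0.5556) = -0.0294
  (3,β): 0.19·ln(1.2795) = 0.0468
  (3,γ): 0.21·ln(0.9929) = -0.0015
Sum = 0.105 nats.

0.105 nats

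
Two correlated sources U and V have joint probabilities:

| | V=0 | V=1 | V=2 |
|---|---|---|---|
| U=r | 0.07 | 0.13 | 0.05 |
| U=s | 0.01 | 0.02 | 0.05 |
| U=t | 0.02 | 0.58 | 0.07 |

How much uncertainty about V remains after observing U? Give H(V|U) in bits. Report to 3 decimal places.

0.921 bits

Chain rule: H(V|U) = H(U,V) − H(U).
Marginals: p(U) = (0.2500, 0.0800, 0.6700), p(V) = (0.1000, 0.7300, 0.1700).
H(U,V) = 2.0999 bits; H(U) = 1.1786 bits.
H(V|U) = 2.0999 − 1.1786 = 0.921 bits.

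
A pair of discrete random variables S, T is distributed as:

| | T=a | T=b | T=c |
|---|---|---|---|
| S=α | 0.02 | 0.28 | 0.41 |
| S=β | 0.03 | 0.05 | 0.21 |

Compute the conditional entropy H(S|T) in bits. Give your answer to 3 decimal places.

Marginals: p(S) = (0.7100, 0.2900), p(T) = (0.0500, 0.3300, 0.6200).
H(S|T) = Σ p(T) · H(S|T=·).
  T=a: p=0.0500, H(S|T=a) = 0.9710
  T=b: p=0.3300, H(S|T=b) = 0.6136
  T=c: p=0.6200, H(S|T=c) = 0.9236
Weighted sum = 0.824 bits.

0.824 bits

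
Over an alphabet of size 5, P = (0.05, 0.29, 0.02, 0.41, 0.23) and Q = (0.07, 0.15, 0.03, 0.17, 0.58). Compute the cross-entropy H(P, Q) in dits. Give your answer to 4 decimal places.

0.6971 dits

H(P,Q) = −Σ p·log₁₀ q.
  −0.05·log₁₀(0.07) = 0.05775
  −0.29·log₁₀(0.15) = 0.23893
  −0.02·log₁₀(0.03) = 0.03046
  −0.41·log₁₀(0.17) = 0.31552
  −0.23·log₁₀(0.58) = 0.05441
H(P,Q) = 0.6971 dits.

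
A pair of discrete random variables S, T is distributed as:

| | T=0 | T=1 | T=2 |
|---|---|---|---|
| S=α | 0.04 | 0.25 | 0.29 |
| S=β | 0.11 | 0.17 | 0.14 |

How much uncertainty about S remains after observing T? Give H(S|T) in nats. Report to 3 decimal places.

Chain rule: H(S|T) = H(S,T) − H(T).
Marginals: p(S) = (0.5800, 0.4200), p(T) = (0.1500, 0.4200, 0.4300).
H(S,T) = 1.6536 nats; H(T) = 1.0118 nats.
H(S|T) = 1.6536 − 1.0118 = 0.642 nats.

0.642 nats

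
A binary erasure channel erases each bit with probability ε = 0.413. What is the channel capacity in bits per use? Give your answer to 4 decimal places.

Binary erasure channel: capacity C = 1 − ε.
C = 1 − 0.413 = 0.5870 bits per channel use.

0.5870 bits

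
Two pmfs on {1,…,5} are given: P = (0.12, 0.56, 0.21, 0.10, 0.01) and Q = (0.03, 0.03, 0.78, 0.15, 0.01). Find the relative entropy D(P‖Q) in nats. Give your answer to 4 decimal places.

1.4892 nats

D(P‖Q) = Σ p·ln(p/q).
  0.12·ln(0.12/0.03) = 0.16636
  0.56·ln(0.56/0.03) = 1.63897
  0.21·ln(0.21/0.78) = -0.27556
  0.10·ln(0.10/0.15) = -0.04055
  0.01·ln(0.01/0.01) = 0.00000
D(P‖Q) = 1.4892 nats.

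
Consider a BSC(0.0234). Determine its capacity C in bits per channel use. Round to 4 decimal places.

Binary symmetric channel: C = 1 − h₂(ε) where h₂ is the binary entropy function.
h₂(0.0234) = −0.0234·log₂0.0234 − 0.9766·log₂0.9766 = 0.1601.
C = 1 − 0.1601 = 0.8399 bits per channel use.

0.8399 bits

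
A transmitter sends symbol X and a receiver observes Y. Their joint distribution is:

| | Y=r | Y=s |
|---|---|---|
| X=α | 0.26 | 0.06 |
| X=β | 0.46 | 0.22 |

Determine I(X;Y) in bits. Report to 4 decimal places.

0.0151 bits

Marginals: p(X) = (0.3200, 0.6800), p(Y) = (0.7200, 0.2800).
I(X;Y) = Σ p(x,y)·log₂[p(x,y)/(p(x)p(y))].
  (α,r): 0.26·log₂(1.1285) = 0.04534
  (α,s): 0.06·log₂(0.6696) = -0.03471
  (β,r): 0.46·log₂(0.9395) = -0.04139
  (β,s): 0.22·log₂(1.1555) = 0.04586
Sum = 0.0151 bits.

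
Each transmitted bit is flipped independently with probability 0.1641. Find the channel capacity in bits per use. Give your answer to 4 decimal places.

Binary symmetric channel: C = 1 − h₂(ε) where h₂ is the binary entropy function.
h₂(0.1641) = −0.1641·log₂0.1641 − 0.8359·log₂0.8359 = 0.6440.
C = 1 − 0.6440 = 0.3560 bits per channel use.

0.3560 bits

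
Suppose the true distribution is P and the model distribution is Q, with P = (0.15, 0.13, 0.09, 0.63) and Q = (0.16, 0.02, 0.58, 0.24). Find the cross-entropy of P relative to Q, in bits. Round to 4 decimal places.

H(P,Q) = −Σ p·log₂ q.
  −0.15·log₂(0.16) = 0.39658
  −0.13·log₂(0.02) = 0.73370
  −0.09·log₂(0.58) = 0.07073
  −0.63·log₂(0.24) = 1.29710
H(P,Q) = 2.4981 bits.

2.4981 bits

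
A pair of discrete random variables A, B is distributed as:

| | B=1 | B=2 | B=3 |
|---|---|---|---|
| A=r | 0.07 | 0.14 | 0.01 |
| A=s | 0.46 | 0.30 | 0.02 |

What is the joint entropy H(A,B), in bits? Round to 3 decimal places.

H(A,B) = −Σ p(x,y)·log₂ p(x,y) over all 6 cells.
  cell (r,1): −0.07·log₂0.07 = 0.2686
  cell (r,2): −0.14·log₂0.14 = 0.3971
  cell (r,3): −0.01·log₂0.01 = 0.0664
  cell (s,1): −0.46·log₂0.46 = 0.5153
  cell (s,2): −0.30·log₂0.30 = 0.5211
  cell (s,3): −0.02·log₂0.02 = 0.1129
Sum = 1.881 bits.

1.881 bits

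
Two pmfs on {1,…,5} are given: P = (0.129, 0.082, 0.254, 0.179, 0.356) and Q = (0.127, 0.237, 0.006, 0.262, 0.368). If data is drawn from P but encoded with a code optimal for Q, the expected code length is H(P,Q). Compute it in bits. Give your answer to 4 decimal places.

3.2884 bits

H(P,Q) = −Σ p·log₂ q.
  −0.129·log₂(0.127) = 0.38405
  −0.082·log₂(0.237) = 0.17032
  −0.254·log₂(0.006) = 1.87473
  −0.179·log₂(0.262) = 0.34589
  −0.356·log₂(0.368) = 0.51343
H(P,Q) = 3.2884 bits.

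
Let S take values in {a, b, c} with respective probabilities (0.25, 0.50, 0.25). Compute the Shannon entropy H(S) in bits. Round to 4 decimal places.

1.5000 bits

H(S) = −Σ p·log₂ p.
  −(0.25)·log₂(0.25) = 0.50000
  −(0.50)·log₂(0.50) = 0.50000
  −(0.25)·log₂(0.25) = 0.50000
Sum: 0.50000 + 0.50000 + 0.50000 = 1.5000 bits.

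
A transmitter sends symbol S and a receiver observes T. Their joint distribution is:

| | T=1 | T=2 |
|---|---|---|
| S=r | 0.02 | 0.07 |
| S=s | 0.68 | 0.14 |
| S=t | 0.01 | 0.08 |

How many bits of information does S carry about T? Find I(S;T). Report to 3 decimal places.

Marginals: p(S) = (0.0900, 0.8200, 0.0900), p(T) = (0.7100, 0.2900).
I(S;T) = H(S) + H(T) − H(S,T).
H(S) = 0.8601, H(T) = 0.8687, H(S,T) = 1.5148.
I(S;T) = 0.8601 + 0.8687 − 1.5148 = 0.214 bits.

0.214 bits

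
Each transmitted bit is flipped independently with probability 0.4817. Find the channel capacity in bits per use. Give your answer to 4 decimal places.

0.0010 bits

Binary symmetric channel: C = 1 − h₂(ε) where h₂ is the binary entropy function.
h₂(0.4817) = −0.4817·log₂0.4817 − 0.5183·log₂0.5183 = 0.9990.
C = 1 − 0.9990 = 0.0010 bits per channel use.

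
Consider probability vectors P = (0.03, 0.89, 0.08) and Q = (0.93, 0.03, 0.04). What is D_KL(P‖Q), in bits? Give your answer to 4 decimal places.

D(P‖Q) = Σ p·log₂(p/q).
  0.03·log₂(0.03/0.93) = -0.14863
  0.89·log₂(0.89/0.03) = 4.35279
  0.08·log₂(0.08/0.04) = 0.08000
D(P‖Q) = 4.2842 bits.

4.2842 bits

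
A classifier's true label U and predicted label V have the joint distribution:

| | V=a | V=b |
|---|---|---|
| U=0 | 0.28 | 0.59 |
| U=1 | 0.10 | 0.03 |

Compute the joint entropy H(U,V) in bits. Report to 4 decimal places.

1.4473 bits

H(U,V) = −Σ p(x,y)·log₂ p(x,y) over all 4 cells.
  cell (0,a): −0.28·log₂0.28 = 0.51422
  cell (0,b): −0.59·log₂0.59 = 0.44912
  cell (1,a): −0.10·log₂0.10 = 0.33219
  cell (1,b): −0.03·log₂0.03 = 0.15177
Sum = 1.4473 bits.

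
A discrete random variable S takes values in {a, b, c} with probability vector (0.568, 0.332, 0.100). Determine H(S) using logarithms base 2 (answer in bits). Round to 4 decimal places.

H(S) = −Σ p·log₂ p.
  −(0.568)·log₂(0.568) = 0.46351
  −(0.332)·log₂(0.332) = 0.52813
  −(0.100)·log₂(0.100) = 0.33219
Sum: 0.46351 + 0.52813 + 0.33219 = 1.3238 bits.

1.3238 bits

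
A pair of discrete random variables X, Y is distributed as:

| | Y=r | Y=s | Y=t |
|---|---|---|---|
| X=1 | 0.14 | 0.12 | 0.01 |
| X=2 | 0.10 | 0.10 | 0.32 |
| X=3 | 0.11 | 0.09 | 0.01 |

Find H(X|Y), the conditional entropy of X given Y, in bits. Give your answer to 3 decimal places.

1.167 bits

Chain rule: H(X|Y) = H(X,Y) − H(Y).
Marginals: p(X) = (0.2700, 0.5200, 0.2100), p(Y) = (0.3500, 0.3100, 0.3400).
H(X,Y) = 2.7504 bits; H(Y) = 1.5831 bits.
H(X|Y) = 2.7504 − 1.5831 = 1.167 bits.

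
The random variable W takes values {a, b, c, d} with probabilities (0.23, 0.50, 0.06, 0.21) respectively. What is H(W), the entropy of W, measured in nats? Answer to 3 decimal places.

H(W) = −Σ p·ln p.
  −(0.23)·ln(0.23) = 0.3380
  −(0.50)·ln(0.50) = 0.3466
  −(0.06)·ln(0.06) = 0.1688
  −(0.21)·ln(0.21) = 0.3277
Sum: 0.3380 + 0.3466 + 0.1688 + 0.3277 = 1.181 nats.

1.181 nats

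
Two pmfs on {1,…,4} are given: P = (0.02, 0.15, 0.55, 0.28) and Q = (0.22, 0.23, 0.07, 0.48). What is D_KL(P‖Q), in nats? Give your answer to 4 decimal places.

0.8708 nats

D(P‖Q) = Σ p·ln(p/q).
  0.02·ln(0.02/0.22) = -0.04796
  0.15·ln(0.15/0.23) = -0.06412
  0.55·ln(0.55/0.07) = 1.13378
  0.28·ln(0.28/0.48) = -0.15092
D(P‖Q) = 0.8708 nats.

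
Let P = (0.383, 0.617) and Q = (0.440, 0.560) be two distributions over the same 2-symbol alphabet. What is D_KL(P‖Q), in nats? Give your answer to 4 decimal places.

D(P‖Q) = Σ p·ln(p/q).
  0.383·ln(0.383/0.440) = -0.05314
  0.617·ln(0.617/0.560) = 0.05981
D(P‖Q) = 0.0067 nats.

0.0067 nats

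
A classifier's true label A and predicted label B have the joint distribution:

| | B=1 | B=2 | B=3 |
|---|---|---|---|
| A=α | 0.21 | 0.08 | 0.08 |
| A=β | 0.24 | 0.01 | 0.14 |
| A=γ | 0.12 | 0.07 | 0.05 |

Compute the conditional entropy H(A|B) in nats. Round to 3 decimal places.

Chain rule: H(A|B) = H(A,B) − H(B).
Marginals: p(A) = (0.3700, 0.3900, 0.2400), p(B) = (0.5700, 0.1600, 0.2700).
H(A,B) = 1.9860 nats; H(B) = 0.9671 nats.
H(A|B) = 1.9860 − 0.9671 = 1.019 nats.

1.019 nats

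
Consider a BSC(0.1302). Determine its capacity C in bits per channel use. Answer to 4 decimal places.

Binary symmetric channel: C = 1 − h₂(ε) where h₂ is the binary entropy function.
h₂(0.1302) = −0.1302·log₂0.1302 − 0.8698·log₂0.8698 = 0.5580.
C = 1 − 0.5580 = 0.4420 bits per channel use.

0.4420 bits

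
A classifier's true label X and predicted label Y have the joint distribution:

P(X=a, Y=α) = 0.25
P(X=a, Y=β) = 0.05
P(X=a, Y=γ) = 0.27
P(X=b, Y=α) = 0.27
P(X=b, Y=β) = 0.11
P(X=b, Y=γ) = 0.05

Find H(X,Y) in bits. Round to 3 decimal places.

H(X,Y) = −Σ p(x,y)·log₂ p(x,y) over all 6 cells.
  cell (a,α): −0.25·log₂0.25 = 0.5000
  cell (a,β): −0.05·log₂0.05 = 0.2161
  cell (a,γ): −0.27·log₂0.27 = 0.5100
  cell (b,α): −0.27·log₂0.27 = 0.5100
  cell (b,β): −0.11·log₂0.11 = 0.3503
  cell (b,γ): −0.05·log₂0.05 = 0.2161
Sum = 2.303 bits.

2.303 bits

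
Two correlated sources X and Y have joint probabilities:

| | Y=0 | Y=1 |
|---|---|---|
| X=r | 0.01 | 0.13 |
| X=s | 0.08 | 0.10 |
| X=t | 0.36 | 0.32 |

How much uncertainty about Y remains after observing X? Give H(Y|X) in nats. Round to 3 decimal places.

0.630 nats

Chain rule: H(Y|X) = H(X,Y) − H(X).
Marginals: p(X) = (0.1400, 0.1800, 0.6800), p(Y) = (0.4500, 0.5500).
H(X,Y) = 1.4760 nats; H(X) = 0.8462 nats.
H(Y|X) = 1.4760 − 0.8462 = 0.630 nats.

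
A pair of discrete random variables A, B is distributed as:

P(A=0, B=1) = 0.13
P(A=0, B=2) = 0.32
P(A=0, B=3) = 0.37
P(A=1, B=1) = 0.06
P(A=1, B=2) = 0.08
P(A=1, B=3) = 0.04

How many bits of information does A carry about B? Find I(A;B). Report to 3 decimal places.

0.031 bits

Marginals: p(A) = (0.8200, 0.1800), p(B) = (0.1900, 0.4000, 0.4100).
I(A;B) = Σ p(x,y)·log₂[p(x,y)/(p(x)p(y))].
  (0,1): 0.13·log₂(0.8344) = -0.0340
  (0,2): 0.32·log₂(0.9756) = -0.0114
  (0,3): 0.37·log₂(1.1005) = 0.0511
  (1,1): 0.06·log₂(1.7544) = 0.0487
  (1,2): 0.08·log₂(1.1111) = 0.0122
  (1,3): 0.04·log₂(0.5420) = -0.0353
Sum = 0.031 bits.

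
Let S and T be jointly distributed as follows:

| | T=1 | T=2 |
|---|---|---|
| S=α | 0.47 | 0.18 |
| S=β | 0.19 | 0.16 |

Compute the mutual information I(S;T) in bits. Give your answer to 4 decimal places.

Marginals: p(S) = (0.6500, 0.3500), p(T) = (0.6600, 0.3400).
I(S;T) = Σ p(x,y)·log₂[p(x,y)/(p(x)p(y))].
  (α,1): 0.47·log₂(1.0956) = 0.06189
  (α,2): 0.18·log₂(0.8145) = -0.05329
  (β,1): 0.19·log₂(0.8225) = -0.05356
  (β,2): 0.16·log₂(1.3445) = 0.06834
Sum = 0.0234 bits.

0.0234 bits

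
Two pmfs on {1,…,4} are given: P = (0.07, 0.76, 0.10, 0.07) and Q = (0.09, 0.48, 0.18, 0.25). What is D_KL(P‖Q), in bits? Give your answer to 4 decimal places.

D(P‖Q) = Σ p·log₂(p/q).
  0.07·log₂(0.07/0.09) = -0.02538
  0.76·log₂(0.76/0.48) = 0.50385
  0.10·log₂(0.10/0.18) = -0.08480
  0.07·log₂(0.07/0.25) = -0.12856
D(P‖Q) = 0.2651 bits.

0.2651 bits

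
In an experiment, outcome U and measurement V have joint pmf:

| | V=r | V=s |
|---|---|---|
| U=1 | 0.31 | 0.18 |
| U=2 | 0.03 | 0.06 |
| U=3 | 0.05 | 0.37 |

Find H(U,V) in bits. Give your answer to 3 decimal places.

H(U,V) = −Σ p(x,y)·log₂ p(x,y) over all 6 cells.
  cell (1,r): −0.31·log₂0.31 = 0.5238
  cell (1,s): −0.18·log₂0.18 = 0.4453
  cell (2,r): −0.03·log₂0.03 = 0.1518
  cell (2,s): −0.06·log₂0.06 = 0.2435
  cell (3,r): −0.05·log₂0.05 = 0.2161
  cell (3,s): −0.37·log₂0.37 = 0.5307
Sum = 2.111 bits.

2.111 bits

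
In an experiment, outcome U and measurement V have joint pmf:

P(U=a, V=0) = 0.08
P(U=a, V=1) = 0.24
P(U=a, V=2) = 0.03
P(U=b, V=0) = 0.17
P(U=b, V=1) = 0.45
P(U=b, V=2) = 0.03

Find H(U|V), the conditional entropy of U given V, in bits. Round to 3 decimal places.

0.929 bits

Marginals: p(U) = (0.3500, 0.6500), p(V) = (0.2500, 0.6900, 0.0600).
H(U|V) = Σ p(V) · H(U|V=·).
  V=0: p=0.2500, H(U|V=0) = 0.9044
  V=1: p=0.6900, H(U|V=1) = 0.9321
  V=2: p=0.0600, H(U|V=2) = 1.0000
Weighted sum = 0.929 bits.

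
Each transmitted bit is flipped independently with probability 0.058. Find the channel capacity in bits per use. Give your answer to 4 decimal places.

Binary symmetric channel: C = 1 − h₂(ε) where h₂ is the binary entropy function.
h₂(0.058) = −0.058·log₂0.058 − 0.942·log₂0.942 = 0.3195.
C = 1 − 0.3195 = 0.6805 bits per channel use.

0.6805 bits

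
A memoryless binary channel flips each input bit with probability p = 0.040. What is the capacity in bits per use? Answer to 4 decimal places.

0.7577 bits

Binary symmetric channel: C = 1 − h₂(ε) where h₂ is the binary entropy function.
h₂(0.040) = −0.040·log₂0.040 − 0.960·log₂0.960 = 0.2423.
C = 1 − 0.2423 = 0.7577 bits per channel use.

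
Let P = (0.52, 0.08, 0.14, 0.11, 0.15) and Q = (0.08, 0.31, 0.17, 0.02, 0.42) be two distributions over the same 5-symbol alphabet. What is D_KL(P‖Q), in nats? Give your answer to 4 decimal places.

0.8709 nats

D(P‖Q) = Σ p·ln(p/q).
  0.52·ln(0.52/0.08) = 0.97334
  0.08·ln(0.08/0.31) = -0.10836
  0.14·ln(0.14/0.17) = -0.02718
  0.11·ln(0.11/0.02) = 0.18752
  0.15·ln(0.15/0.42) = -0.15444
D(P‖Q) = 0.8709 nats.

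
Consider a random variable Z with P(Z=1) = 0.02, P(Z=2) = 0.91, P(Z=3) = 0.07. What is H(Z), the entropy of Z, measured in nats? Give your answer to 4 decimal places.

H(Z) = −Σ p·ln p.
  −(0.02)·ln(0.02) = 0.07824
  −(0.91)·ln(0.91) = 0.08582
  −(0.07)·ln(0.07) = 0.18615
Sum: 0.07824 + 0.08582 + 0.18615 = 0.3502 nats.

0.3502 nats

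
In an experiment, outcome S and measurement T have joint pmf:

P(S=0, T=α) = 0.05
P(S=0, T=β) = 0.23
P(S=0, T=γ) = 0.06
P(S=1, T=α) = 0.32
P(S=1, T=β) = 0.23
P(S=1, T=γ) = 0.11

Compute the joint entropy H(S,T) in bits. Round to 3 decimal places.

2.311 bits

H(S,T) = −Σ p(x,y)·log₂ p(x,y) over all 6 cells.
  cell (0,α): −0.05·log₂0.05 = 0.2161
  cell (0,β): −0.23·log₂0.23 = 0.4877
  cell (0,γ): −0.06·log₂0.06 = 0.2435
  cell (1,α): −0.32·log₂0.32 = 0.5260
  cell (1,β): −0.23·log₂0.23 = 0.4877
  cell (1,γ): −0.11·log₂0.11 = 0.3503
Sum = 2.311 bits.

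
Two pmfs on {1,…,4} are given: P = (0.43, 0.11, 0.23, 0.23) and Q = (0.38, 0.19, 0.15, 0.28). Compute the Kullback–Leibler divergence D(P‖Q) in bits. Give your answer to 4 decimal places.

0.0665 bits

D(P‖Q) = Σ p·log₂(p/q).
  0.43·log₂(0.43/0.38) = 0.07669
  0.11·log₂(0.11/0.19) = -0.08673
  0.23·log₂(0.23/0.15) = 0.14183
  0.23·log₂(0.23/0.28) = -0.06527
D(P‖Q) = 0.0665 bits.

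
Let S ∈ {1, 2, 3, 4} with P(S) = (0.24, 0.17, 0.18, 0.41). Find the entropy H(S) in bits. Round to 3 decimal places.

1.901 bits

H(S) = −Σ p·log₂ p.
  −(0.24)·log₂(0.24) = 0.4941
  −(0.17)·log₂(0.17) = 0.4346
  −(0.18)·log₂(0.18) = 0.4453
  −(0.41)·log₂(0.41) = 0.5274
Sum: 0.4941 + 0.4346 + 0.4453 + 0.5274 = 1.901 bits.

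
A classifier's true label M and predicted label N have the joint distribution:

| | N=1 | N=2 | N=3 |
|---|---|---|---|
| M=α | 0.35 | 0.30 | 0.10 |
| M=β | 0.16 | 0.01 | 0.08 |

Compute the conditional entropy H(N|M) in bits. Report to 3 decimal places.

Chain rule: H(N|M) = H(M,N) − H(M).
Marginals: p(M) = (0.7500, 0.2500), p(N) = (0.5100, 0.3100, 0.1800).
H(M,N) = 2.1643 bits; H(M) = 0.8113 bits.
H(N|M) = 2.1643 − 0.8113 = 1.353 bits.

1.353 bits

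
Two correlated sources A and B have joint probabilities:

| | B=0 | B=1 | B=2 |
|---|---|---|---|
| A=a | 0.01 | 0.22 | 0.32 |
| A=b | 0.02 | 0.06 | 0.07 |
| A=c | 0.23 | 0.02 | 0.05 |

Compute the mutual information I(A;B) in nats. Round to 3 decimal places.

0.304 nats

Marginals: p(A) = (0.5500, 0.1500, 0.3000), p(B) = (0.2600, 0.3000, 0.4400).
I(A;B) = Σ p(x,y)·ln[p(x,y)/(p(x)p(y))].
  (a,0): 0.01·ln(0.0699) = -0.0266
  (a,1): 0.22·ln(1.3333) = 0.0633
  (a,2): 0.32·ln(1.3223) = 0.0894
  (b,0): 0.02·ln(0.5128) = -0.0134
  (b,1): 0.06·ln(1.3333) = 0.0173
  (b,2): 0.07·ln(1.0606) = 0.0041
  (c,0): 0.23·ln(2.9487) = 0.2487
  (c,1): 0.02·ln(0.2222) = -0.0301
  (c,2): 0.05·ln(0.3788) = -0.0485
Sum = 0.304 nats.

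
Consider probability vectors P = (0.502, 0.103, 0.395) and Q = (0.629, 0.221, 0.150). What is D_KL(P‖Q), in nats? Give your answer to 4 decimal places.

0.1906 nats

D(P‖Q) = Σ p·ln(p/q).
  0.502·ln(0.502/0.629) = -0.11322
  0.103·ln(0.103/0.221) = -0.07863
  0.395·ln(0.395/0.150) = 0.38246
D(P‖Q) = 0.1906 nats.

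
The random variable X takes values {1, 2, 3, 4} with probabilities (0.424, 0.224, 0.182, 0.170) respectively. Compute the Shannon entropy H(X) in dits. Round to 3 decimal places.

0.569 dits

H(X) = −Σ p·log₁₀ p.
  −(0.424)·log₁₀(0.424) = 0.1580
  −(0.224)·log₁₀(0.224) = 0.1455
  −(0.182)·log₁₀(0.182) = 0.1347
  −(0.170)·log₁₀(0.170) = 0.1308
Sum: 0.1580 + 0.1455 + 0.1347 + 0.1308 = 0.569 dits.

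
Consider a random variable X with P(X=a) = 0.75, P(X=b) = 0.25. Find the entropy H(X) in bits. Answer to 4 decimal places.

0.8113 bits

H(X) = −Σ p·log₂ p.
  −(0.75)·log₂(0.75) = 0.31128
  −(0.25)·log₂(0.25) = 0.50000
Sum: 0.31128 + 0.50000 = 0.8113 bits.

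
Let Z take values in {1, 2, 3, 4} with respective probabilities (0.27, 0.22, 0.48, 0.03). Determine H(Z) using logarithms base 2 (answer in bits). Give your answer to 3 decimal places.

H(Z) = −Σ p·log₂ p.
  −(0.27)·log₂(0.27) = 0.5100
  −(0.22)·log₂(0.22) = 0.4806
  −(0.48)·log₂(0.48) = 0.5083
  −(0.03)·log₂(0.03) = 0.1518
Sum: 0.5100 + 0.4806 + 0.5083 + 0.1518 = 1.651 bits.

1.651 bits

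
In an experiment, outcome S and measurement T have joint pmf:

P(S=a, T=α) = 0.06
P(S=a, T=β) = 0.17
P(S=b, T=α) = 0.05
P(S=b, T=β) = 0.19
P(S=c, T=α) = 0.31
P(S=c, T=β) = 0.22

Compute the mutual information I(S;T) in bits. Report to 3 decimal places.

Marginals: p(S) = (0.2300, 0.2400, 0.5300), p(T) = (0.4200, 0.5800).
I(S;T) = H(S) + H(T) − H(S,T).
H(S) = 1.4672, H(T) = 0.9815, H(S,T) = 2.3538.
I(S;T) = 1.4672 + 0.9815 − 2.3538 = 0.095 bits.

0.095 bits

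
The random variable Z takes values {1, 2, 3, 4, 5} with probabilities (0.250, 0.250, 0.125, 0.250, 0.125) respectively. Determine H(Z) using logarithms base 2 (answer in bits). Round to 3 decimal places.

2.250 bits

H(Z) = −Σ p·log₂ p.
  −(0.250)·log₂(0.250) = 0.5000
  −(0.250)·log₂(0.250) = 0.5000
  −(0.125)·log₂(0.125) = 0.3750
  −(0.250)·log₂(0.250) = 0.5000
  −(0.125)·log₂(0.125) = 0.3750
Sum: 0.5000 + 0.5000 + 0.3750 + 0.5000 + 0.3750 = 2.250 bits.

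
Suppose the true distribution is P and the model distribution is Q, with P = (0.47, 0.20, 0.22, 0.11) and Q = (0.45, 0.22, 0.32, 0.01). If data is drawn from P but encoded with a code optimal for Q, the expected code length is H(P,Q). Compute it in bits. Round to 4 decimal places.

H(P,Q) = −Σ p·log₂ q.
  −0.47·log₂(0.45) = 0.54144
  −0.20·log₂(0.22) = 0.43688
  −0.22·log₂(0.32) = 0.36165
  −0.11·log₂(0.01) = 0.73082
H(P,Q) = 2.0708 bits.

2.0708 bits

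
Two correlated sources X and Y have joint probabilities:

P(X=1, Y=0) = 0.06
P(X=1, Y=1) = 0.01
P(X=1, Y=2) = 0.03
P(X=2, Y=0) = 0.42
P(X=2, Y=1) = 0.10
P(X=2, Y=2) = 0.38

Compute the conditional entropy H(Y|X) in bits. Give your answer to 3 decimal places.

Marginals: p(X) = (0.1000, 0.9000), p(Y) = (0.4800, 0.1100, 0.4100).
H(Y|X) = Σ p(X) · H(Y|X=·).
  X=1: p=0.1000, H(Y|X=1) = 1.2955
  X=2: p=0.9000, H(Y|X=2) = 1.3905
Weighted sum = 1.381 bits.

1.381 bits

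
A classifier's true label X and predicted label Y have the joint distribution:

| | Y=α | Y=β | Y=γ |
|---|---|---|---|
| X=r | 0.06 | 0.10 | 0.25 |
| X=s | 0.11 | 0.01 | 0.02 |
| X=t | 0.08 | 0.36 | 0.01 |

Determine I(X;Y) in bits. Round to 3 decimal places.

0.475 bits

Marginals: p(X) = (0.4100, 0.1400, 0.4500), p(Y) = (0.2500, 0.4700, 0.2800).
I(X;Y) = H(X) + H(Y) − H(X,Y).
H(X) = 1.4429, H(Y) = 1.5262, H(X,Y) = 2.4939.
I(X;Y) = 1.4429 + 1.5262 − 2.4939 = 0.475 bits.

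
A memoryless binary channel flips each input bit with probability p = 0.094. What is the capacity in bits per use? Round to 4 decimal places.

Binary symmetric channel: C = 1 − h₂(ε) where h₂ is the binary entropy function.
h₂(0.094) = −0.094·log₂0.094 − 0.906·log₂0.906 = 0.4497.
C = 1 − 0.4497 = 0.5503 bits per channel use.

0.5503 bits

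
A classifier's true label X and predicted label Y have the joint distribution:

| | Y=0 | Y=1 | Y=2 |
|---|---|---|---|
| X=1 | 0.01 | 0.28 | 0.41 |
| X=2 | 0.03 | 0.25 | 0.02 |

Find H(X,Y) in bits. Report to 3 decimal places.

1.873 bits

H(X,Y) = −Σ p(x,y)·log₂ p(x,y) over all 6 cells.
  cell (1,0): −0.01·log₂0.01 = 0.0664
  cell (1,1): −0.28·log₂0.28 = 0.5142
  cell (1,2): −0.41·log₂0.41 = 0.5274
  cell (2,0): −0.03·log₂0.03 = 0.1518
  cell (2,1): −0.25·log₂0.25 = 0.5000
  cell (2,2): −0.02·log₂0.02 = 0.1129
Sum = 1.873 bits.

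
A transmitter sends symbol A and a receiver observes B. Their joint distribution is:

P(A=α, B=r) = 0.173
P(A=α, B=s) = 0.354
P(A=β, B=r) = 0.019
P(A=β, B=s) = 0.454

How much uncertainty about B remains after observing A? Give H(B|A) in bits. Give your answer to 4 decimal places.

Chain rule: H(B|A) = H(A,B) − H(A).
Marginals: p(A) = (0.5270, 0.4730), p(B) = (0.1920, 0.8080).
H(A,B) = 1.5941 bits; H(A) = 0.9979 bits.
H(B|A) = 1.5941 − 0.9979 = 0.5962 bits.

0.5962 bits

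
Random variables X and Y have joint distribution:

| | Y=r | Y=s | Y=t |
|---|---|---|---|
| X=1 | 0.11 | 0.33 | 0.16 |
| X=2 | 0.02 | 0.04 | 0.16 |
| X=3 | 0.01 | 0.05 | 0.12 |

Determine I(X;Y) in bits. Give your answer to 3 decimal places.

Marginals: p(X) = (0.6000, 0.2200, 0.1800), p(Y) = (0.1400, 0.4200, 0.4400).
I(X;Y) = Σ p(x,y)·log₂[p(x,y)/(p(x)p(y))].
  (1,r): 0.11·log₂(1.3095) = 0.0428
  (1,s): 0.33·log₂(1.3095) = 0.1284
  (1,t): 0.16·log₂(0.6061) = -0.1156
  (2,r): 0.02·log₂(0.6494) = -0.0125
  (2,s): 0.04·log₂(0.4329) = -0.0483
  (2,t): 0.16·log₂(1.6529) = 0.1160
  (3,r): 0.01·log₂(0.3968) = -0.0133
  (3,s): 0.05·log₂(0.6614) = -0.0298
  (3,t): 0.12·log₂(1.5152) = 0.0719
Sum = 0.140 bits.

0.140 bits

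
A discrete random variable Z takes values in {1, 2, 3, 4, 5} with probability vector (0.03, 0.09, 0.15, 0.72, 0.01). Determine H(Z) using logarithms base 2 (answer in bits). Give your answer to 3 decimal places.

H(Z) = −Σ p·log₂ p.
  −(0.03)·log₂(0.03) = 0.1518
  −(0.09)·log₂(0.09) = 0.3127
  −(0.15)·log₂(0.15) = 0.4105
  −(0.72)·log₂(0.72) = 0.3412
  −(0.01)·log₂(0.01) = 0.0664
Sum: 0.1518 + 0.3127 + 0.4105 + 0.3412 + 0.0664 = 1.283 bits.

1.283 bits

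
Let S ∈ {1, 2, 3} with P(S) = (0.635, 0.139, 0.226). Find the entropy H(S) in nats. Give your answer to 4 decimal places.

0.8988 nats

H(S) = −Σ p·ln p.
  −(0.635)·ln(0.635) = 0.28837
  −(0.139)·ln(0.139) = 0.27429
  −(0.226)·ln(0.226) = 0.33611
Sum: 0.28837 + 0.27429 + 0.33611 = 0.8988 nats.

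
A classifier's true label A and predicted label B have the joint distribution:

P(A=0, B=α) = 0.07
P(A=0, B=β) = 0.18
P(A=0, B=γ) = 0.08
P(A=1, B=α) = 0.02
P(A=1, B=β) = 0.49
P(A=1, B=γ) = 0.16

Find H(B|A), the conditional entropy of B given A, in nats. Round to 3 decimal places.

Marginals: p(A) = (0.3300, 0.6700), p(B) = (0.0900, 0.6700, 0.2400).
H(B|A) = Σ p(A) · H(B|A=·).
  A=0: p=0.3300, H(B|A=0) = 1.0031
  A=1: p=0.6700, H(B|A=1) = 0.6756
Weighted sum = 0.784 nats.

0.784 nats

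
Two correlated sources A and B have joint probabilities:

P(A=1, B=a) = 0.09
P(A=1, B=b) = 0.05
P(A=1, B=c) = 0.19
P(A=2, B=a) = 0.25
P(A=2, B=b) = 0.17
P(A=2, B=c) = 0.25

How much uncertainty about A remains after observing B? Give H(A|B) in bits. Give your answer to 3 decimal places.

0.888 bits

Chain rule: H(A|B) = H(A,B) − H(B).
Marginals: p(A) = (0.3300, 0.6700), p(B) = (0.3400, 0.2200, 0.4400).
H(A,B) = 2.4186 bits; H(B) = 1.5309 bits.
H(A|B) = 2.4186 − 1.5309 = 0.888 bits.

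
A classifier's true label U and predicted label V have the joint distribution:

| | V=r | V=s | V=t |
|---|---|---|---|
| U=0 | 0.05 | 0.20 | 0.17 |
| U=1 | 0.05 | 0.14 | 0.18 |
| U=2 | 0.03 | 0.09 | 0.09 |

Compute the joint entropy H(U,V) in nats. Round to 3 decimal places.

2.045 nats

H(U,V) = −Σ p(x,y)·ln p(x,y) over all 9 cells.
  cell (0,r): −0.05·ln0.05 = 0.1498
  cell (0,s): −0.20·ln0.20 = 0.3219
  cell (0,t): −0.17·ln0.17 = 0.3012
  cell (1,r): −0.05·ln0.05 = 0.1498
  cell (1,s): −0.14·ln0.14 = 0.2753
  cell (1,t): −0.18·ln0.18 = 0.3087
  cell (2,r): −0.03·ln0.03 = 0.1052
  cell (2,s): −0.09·ln0.09 = 0.2167
  cell (2,t): −0.09·ln0.09 = 0.2167
Sum = 2.045 nats.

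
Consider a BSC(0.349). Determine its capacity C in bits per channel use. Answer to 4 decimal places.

Binary symmetric channel: C = 1 − h₂(ε) where h₂ is the binary entropy function.
h₂(0.349) = −0.349·log₂0.349 − 0.651·log₂0.651 = 0.9332.
C = 1 − 0.9332 = 0.0668 bits per channel use.

0.0668 bits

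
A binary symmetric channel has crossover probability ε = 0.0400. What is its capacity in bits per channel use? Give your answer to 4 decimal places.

Binary symmetric channel: C = 1 − h₂(ε) where h₂ is the binary entropy function.
h₂(0.0400) = −0.0400·log₂0.0400 − 0.9600·log₂0.9600 = 0.2423.
C = 1 − 0.2423 = 0.7577 bits per channel use.

0.7577 bits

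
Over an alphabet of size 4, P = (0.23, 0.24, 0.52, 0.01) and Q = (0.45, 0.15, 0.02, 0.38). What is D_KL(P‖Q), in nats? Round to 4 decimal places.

D(P‖Q) = Σ p·ln(p/q).
  0.23·ln(0.23/0.45) = -0.15437
  0.24·ln(0.24/0.15) = 0.11280
  0.52·ln(0.52/0.02) = 1.69421
  0.01·ln(0.01/0.38) = -0.03638
D(P‖Q) = 1.6163 nats.

1.6163 nats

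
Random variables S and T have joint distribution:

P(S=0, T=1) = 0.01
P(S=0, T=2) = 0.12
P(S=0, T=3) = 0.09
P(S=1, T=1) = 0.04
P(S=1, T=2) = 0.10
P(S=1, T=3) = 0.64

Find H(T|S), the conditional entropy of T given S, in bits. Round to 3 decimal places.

0.916 bits

Marginals: p(S) = (0.2200, 0.7800), p(T) = (0.0500, 0.2200, 0.7300).
H(T|S) = Σ p(S) · H(T|S=·).
  S=0: p=0.2200, H(T|S=0) = 1.2072
  S=1: p=0.7800, H(T|S=1) = 0.8339
Weighted sum = 0.916 bits.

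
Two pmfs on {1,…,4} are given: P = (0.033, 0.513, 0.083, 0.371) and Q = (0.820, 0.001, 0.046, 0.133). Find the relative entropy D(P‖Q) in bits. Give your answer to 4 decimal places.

5.0852 bits

D(P‖Q) = Σ p·log₂(p/q).
  0.033·log₂(0.033/0.820) = -0.15296
  0.513·log₂(0.513/0.001) = 4.61844
  0.083·log₂(0.083/0.046) = 0.07067
  0.371·log₂(0.371/0.133) = 0.54908
D(P‖Q) = 5.0852 bits.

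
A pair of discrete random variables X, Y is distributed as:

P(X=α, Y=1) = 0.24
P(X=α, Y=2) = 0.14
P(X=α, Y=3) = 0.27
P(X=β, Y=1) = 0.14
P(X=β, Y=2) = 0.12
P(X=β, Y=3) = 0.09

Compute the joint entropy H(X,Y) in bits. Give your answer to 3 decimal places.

2.478 bits

H(X,Y) = −Σ p(x,y)·log₂ p(x,y) over all 6 cells.
  cell (α,1): −0.24·log₂0.24 = 0.4941
  cell (α,2): −0.14·log₂0.14 = 0.3971
  cell (α,3): −0.27·log₂0.27 = 0.5100
  cell (β,1): −0.14·log₂0.14 = 0.3971
  cell (β,2): −0.12·log₂0.12 = 0.3671
  cell (β,3): −0.09·log₂0.09 = 0.3127
Sum = 2.478 bits.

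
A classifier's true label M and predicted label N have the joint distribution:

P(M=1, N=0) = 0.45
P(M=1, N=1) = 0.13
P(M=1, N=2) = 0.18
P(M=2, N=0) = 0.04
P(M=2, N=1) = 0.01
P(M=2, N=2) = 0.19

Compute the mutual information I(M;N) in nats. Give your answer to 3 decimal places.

Marginals: p(M) = (0.7600, 0.2400), p(N) = (0.4900, 0.1400, 0.3700).
I(M;N) = Σ p(x,y)·ln[p(x,y)/(p(x)p(y))].
  (1,0): 0.45·ln(1.2084) = 0.0852
  (1,1): 0.13·ln(1.2218) = 0.0260
  (1,2): 0.18·ln(0.6401) = -0.0803
  (2,0): 0.04·ln(0.3401) = -0.0431
  (2,1): 0.01·ln(0.2976) = -0.0121
  (2,2): 0.19·ln(2.1396) = 0.1445
Sum = 0.120 nats.

0.120 nats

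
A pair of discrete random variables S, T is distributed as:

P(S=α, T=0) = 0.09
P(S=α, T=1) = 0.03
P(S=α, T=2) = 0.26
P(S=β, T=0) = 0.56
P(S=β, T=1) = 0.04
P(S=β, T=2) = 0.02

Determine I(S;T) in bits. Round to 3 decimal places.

0.408 bits

Marginals: p(S) = (0.3800, 0.6200), p(T) = (0.6500, 0.0700, 0.2800).
I(S;T) = H(S) + H(T) − H(S,T).
H(S) = 0.9580, H(T) = 1.1867, H(S,T) = 1.7368.
I(S;T) = 0.9580 + 1.1867 − 1.7368 = 0.408 bits.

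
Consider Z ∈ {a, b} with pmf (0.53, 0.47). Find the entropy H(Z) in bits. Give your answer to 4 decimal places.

0.9974 bits

H(Z) = −Σ p·log₂ p.
  −(0.53)·log₂(0.53) = 0.48545
  −(0.47)·log₂(0.47) = 0.51196
Sum: 0.48545 + 0.51196 = 0.9974 bits.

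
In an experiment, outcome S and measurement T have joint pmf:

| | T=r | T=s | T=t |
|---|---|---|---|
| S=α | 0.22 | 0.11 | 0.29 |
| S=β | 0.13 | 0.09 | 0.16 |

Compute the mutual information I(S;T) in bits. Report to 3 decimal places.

Marginals: p(S) = (0.6200, 0.3800), p(T) = (0.3500, 0.2000, 0.4500).
I(S;T) = H(S) + H(T) − H(S,T).
H(S) = 0.9580, H(T) = 1.5129, H(S,T) = 2.4671.
I(S;T) = 0.9580 + 1.5129 − 2.4671 = 0.004 bits.

0.004 bits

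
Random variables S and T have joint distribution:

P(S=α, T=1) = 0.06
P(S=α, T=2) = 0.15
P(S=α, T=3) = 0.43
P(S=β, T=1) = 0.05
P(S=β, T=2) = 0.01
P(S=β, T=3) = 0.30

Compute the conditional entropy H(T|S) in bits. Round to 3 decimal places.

Chain rule: H(T|S) = H(S,T) − H(S).
Marginals: p(S) = (0.6400, 0.3600), p(T) = (0.1100, 0.1600, 0.7300).
H(S,T) = 1.9813 bits; H(S) = 0.9427 bits.
H(T|S) = 1.9813 − 0.9427 = 1.039 bits.

1.039 bits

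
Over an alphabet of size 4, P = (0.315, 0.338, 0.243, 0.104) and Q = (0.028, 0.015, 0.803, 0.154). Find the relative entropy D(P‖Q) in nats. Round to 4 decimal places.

D(P‖Q) = Σ p·ln(p/q).
  0.315·ln(0.315/0.028) = 0.76242
  0.338·ln(0.338/0.015) = 1.05287
  0.243·ln(0.243/0.803) = -0.29046
  0.104·ln(0.104/0.154) = -0.04083
D(P‖Q) = 1.4840 nats.

1.4840 nats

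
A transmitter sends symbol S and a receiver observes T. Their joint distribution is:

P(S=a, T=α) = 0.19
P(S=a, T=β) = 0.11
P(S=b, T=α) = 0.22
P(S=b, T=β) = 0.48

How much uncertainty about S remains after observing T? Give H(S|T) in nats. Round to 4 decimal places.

0.5669 nats

Marginals: p(S) = (0.3000, 0.7000), p(T) = (0.4100, 0.5900).
H(S|T) = Σ p(T) · H(S|T=·).
  T=α: p=0.4100, H(S|T=α) = 0.6905
  T=β: p=0.5900, H(S|T=β) = 0.4810
Weighted sum = 0.5669 nats.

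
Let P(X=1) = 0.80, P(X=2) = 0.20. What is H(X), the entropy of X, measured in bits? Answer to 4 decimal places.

H(X) = −Σ p·log₂ p.
  −(0.80)·log₂(0.80) = 0.25754
  −(0.20)·log₂(0.20) = 0.46439
Sum: 0.25754 + 0.46439 = 0.7219 bits.

0.7219 bits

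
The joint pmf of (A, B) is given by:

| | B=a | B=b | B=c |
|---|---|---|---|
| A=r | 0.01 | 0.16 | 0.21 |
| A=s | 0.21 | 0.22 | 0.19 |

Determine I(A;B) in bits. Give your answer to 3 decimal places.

Marginals: p(A) = (0.3800, 0.6200), p(B) = (0.2200, 0.3800, 0.4000).
I(A;B) = Σ p(x,y)·log₂[p(x,y)/(p(x)p(y))].
  (r,a): 0.01·log₂(0.1196) = -0.0306
  (r,b): 0.16·log₂(1.1080) = 0.0237
  (r,c): 0.21·log₂(1.3816) = 0.0979
  (s,a): 0.21·log₂(1.5396) = 0.1307
  (s,b): 0.22·log₂(0.9338) = -0.0217
  (s,c): 0.19·log₂(0.7661) = -0.0730
Sum = 0.127 bits.

0.127 bits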